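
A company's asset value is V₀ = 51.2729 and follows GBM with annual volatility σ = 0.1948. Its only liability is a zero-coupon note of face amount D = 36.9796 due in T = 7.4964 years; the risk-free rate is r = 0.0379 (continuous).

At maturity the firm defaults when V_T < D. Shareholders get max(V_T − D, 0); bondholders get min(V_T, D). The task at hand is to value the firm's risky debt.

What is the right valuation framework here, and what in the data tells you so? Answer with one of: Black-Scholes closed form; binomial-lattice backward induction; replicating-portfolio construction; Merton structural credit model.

framework: Merton structural credit model

Key observation: a levered firm with one bullet debt due at 7.4964 years is the canonical structural-credit setup: equity is a call on the firm's assets struck at the face value.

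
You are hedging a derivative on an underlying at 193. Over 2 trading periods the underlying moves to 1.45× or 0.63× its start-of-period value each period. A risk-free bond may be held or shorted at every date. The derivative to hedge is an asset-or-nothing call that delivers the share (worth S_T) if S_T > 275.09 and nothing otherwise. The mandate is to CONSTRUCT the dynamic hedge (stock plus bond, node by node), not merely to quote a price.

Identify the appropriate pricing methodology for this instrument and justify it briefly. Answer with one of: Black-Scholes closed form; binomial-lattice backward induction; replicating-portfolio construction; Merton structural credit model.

Key observation: a price alone would not answer the question — the per-node share/bond construction on the spot-193, 1.45/0.63 tree is required, and only the replicating-portfolio method yields it.

framework: replicating-portfolio construction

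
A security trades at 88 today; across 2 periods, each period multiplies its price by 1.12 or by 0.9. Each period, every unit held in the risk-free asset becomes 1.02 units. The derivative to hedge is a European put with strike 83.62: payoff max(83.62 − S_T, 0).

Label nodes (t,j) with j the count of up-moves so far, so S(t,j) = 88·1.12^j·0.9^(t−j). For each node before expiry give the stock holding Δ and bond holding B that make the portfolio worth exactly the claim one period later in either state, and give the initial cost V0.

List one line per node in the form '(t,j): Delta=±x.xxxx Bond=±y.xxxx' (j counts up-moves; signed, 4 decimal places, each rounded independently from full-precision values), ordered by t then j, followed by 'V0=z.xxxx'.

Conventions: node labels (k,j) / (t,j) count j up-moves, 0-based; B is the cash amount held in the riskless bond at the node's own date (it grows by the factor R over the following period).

No-arbitrage ⇒ martingale measure with p* = (R−d)/(u−d) = 0.5455.
Terminal payoffs: V(2,0)=12.3400, V(2,1)=0.0000, V(2,2)=0.0000
(1,0): S=79.2000. Δ = (V_up−V_dn)/(S_up−S_dn) = (0.0000−12.3400)/(88.7040−71.2800) = -0.7082. V = [p*·0.0000 + (1−p*)·12.3400]/1.02 = 5.4991. B = V − Δ·S = 61.5900.
(1,1): S=98.5600. Δ = (V_up−V_dn)/(S_up−S_dn) = (0.0000−0.0000)/(110.3872−88.7040) = 0.0000. V = [p*·0.0000 + (1−p*)·0.0000]/1.02 = 0.0000. B = V − Δ·S = 0.0000.
(0,0): S=88.0000. Δ = (V_up−V_dn)/(S_up−S_dn) = (0.0000−5.4991)/(98.5600−79.2000) = -0.2840. V = [p*·0.0000 + (1−p*)·5.4991]/1.02 = 2.4506. B = V − Δ·S = 27.4465.
Check: Δ(0,0)·S0 + B(0,0) = 2.4506 = V0.

(0,0): Delta=-0.2840 Bond=27.4465
(1,0): Delta=-0.7082 Bond=61.5900
(1,1): Delta=0.0000 Bond=0.0000
V0=2.4506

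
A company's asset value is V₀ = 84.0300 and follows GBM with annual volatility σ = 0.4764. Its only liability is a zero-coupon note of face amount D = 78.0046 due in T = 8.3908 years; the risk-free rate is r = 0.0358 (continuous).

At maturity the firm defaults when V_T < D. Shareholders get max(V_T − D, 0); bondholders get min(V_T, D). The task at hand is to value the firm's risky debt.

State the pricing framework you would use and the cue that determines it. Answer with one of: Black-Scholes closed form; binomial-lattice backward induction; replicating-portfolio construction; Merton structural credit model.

framework: Merton structural credit model

Key observation: the data describe a firm's assets (V₀ = 84.0300, GBM) and a single zero-coupon debt of face 78.0046, so credit quantities follow from equity-as-call in the structural model.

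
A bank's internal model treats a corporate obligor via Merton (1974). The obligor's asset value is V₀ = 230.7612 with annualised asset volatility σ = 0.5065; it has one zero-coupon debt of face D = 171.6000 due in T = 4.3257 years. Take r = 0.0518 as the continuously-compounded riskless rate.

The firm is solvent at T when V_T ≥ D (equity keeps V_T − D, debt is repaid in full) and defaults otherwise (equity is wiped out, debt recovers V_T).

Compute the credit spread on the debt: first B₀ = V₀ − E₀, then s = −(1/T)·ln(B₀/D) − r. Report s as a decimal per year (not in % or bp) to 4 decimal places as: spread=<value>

spread=0.0679

With assets at 230.7612 and a single debt payment of 171.6000 at 4.3257 years:
d₁ = [ln(V₀/D) + (r + σ²/2)T] / (σ√T)
   = [ln(230.7612/171.6000) + (0.0518 + 0.5·0.5065²)·4.3257] / (0.5065·√4.3257)
   = [0.296217 + 0.778934] / 1.053435 = 1.020615
d₂ = d₁ − σ√T = 1.020615 − 1.053435 = -0.032820
N(d₁) = 0.846281,  N(d₂) = 0.486909,  e^(−rT) = 0.799258
E₀ = V₀·N(d₁) − D·e^(−rT)·N(d₂)
   = 230.7612·0.846281 − 171.6000·0.799258·0.486909 = 128.508041
B₀ = V₀ − E₀ = 230.7612 − 128.508041 = 102.253159
spread = −(1/T)·ln(B₀/D) − r = −(1/4.3257)·ln(102.253159/171.6000) − 0.0518 = 0.06788340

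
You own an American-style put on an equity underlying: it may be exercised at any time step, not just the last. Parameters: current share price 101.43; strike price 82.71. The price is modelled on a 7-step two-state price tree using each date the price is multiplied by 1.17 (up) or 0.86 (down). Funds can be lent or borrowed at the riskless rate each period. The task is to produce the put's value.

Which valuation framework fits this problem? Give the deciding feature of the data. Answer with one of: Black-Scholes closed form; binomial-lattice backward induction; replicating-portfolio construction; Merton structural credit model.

Key observation: the defining feature is the embedded early-exercise option across 7 discrete dates on the spot-101.43 tree; pricing the strike-82.71 put means working backward with an exercise test at every node.

framework: binomial-lattice backward induction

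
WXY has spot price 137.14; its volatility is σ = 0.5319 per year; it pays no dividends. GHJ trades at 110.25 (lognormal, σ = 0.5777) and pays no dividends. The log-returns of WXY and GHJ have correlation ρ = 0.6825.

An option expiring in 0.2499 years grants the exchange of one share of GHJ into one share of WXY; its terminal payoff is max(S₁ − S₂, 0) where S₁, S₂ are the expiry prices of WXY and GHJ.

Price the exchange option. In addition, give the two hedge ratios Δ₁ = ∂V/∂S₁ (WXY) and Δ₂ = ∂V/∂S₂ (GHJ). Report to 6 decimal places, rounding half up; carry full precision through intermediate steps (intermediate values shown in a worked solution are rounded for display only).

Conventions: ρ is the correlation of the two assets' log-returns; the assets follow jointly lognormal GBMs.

exchange price = 29.229348
Δ1 = 0.863046
Δ2 = -0.808424

σ_eff = √(σ₁² + σ₂² − 2ρσ₁σ₂) = √(0.5319² + 0.5777² − 2·0.6825·0.5319·0.5777) = 0.444094
d₁ = (ln(S₁/S₂) + (q₂ − q₁ + σ_eff²/2)T) / (σ_eff√T) = (ln(137.14/110.25) + (0.0 − 0.0 + 0.098610)·0.2499) / 0.222003 = 1.094106
d₂ = d₁ − σ_eff√T = 1.094106 − 0.222003 = 0.872103
N(d₁) = 0.863046,  N(d₂) = 0.808424
V = S₁·e^{−q₁T}·N(d₁) − S₂·e^{−q₂T}·N(d₂) = 118.358089 − 89.128741 = 29.229348
Key observation: the rate r is irrelevant here: denominating values in GHJ turns the exchange into a ratio option on S₁/S₂, and discounting at r drops out.
Δ₁ = e^{−q₁T}·N(d₁) = 0.863046;  Δ₂ = −e^{−q₂T}·N(d₂) = -0.808424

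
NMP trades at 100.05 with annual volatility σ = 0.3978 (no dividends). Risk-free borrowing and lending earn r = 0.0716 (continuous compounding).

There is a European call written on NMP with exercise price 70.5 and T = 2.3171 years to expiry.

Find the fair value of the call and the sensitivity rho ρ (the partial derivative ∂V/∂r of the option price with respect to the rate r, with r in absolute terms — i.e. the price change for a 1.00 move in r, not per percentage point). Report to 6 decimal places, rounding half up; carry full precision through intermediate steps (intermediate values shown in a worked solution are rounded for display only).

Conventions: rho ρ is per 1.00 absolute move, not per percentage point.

price = 45.316481
ρ = 98.058835

σ√T = 0.3978·√2.3171 = 0.605532
d₁ = (ln(S/K) + (r+σ²/2)T) / (σ√T) = (ln(100.05/70.5) + (0.0716+0.3978²/2)·2.3171) / 0.605532 = (0.350057 + 0.349239) / 0.605532 = 1.154846
d₂ = d₁ − σ√T = 1.154846 − 0.605532 = 0.549314
e^{−rT} = 0.847127
N(d₁) = 0.875923,  N(d₂) = 0.708605
Call price V = S·N(d₁) − K·e^{−rT}·N(d₂) = 87.636120 − 42.319639 = 45.316481
ρ = K·T·e^{−rT}·N(d₂) = 98.058835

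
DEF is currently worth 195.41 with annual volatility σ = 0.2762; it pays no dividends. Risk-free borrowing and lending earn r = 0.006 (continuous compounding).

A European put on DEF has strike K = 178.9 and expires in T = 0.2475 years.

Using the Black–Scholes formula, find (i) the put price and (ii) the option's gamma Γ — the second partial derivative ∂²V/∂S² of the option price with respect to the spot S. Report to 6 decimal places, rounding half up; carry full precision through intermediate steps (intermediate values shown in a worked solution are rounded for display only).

price = 3.962325
Γ = 0.011449

σ√T = 0.2762·√0.2475 = 0.137408
d₁ = (ln(S/K) + (r+σ²/2)T) / (σ√T) = (ln(195.41/178.9) + (0.006+0.2762²/2)·0.2475) / 0.137408 = (0.088273 + 0.010925) / 0.137408 = 0.721927
d₂ = d₁ − σ√T = 0.721927 − 0.137408 = 0.584519
e^{−rT} = 0.998516
N(−d₁) = 0.235170,  N(−d₂) = 0.279436
Put price V = K·e^{−rT}·N(−d₂) − S·N(−d₁) = 49.916834 − 45.954509 = 3.962325
φ(d₁) = (1/√(2π))·e^{−d₁²/2} = 0.307424
Γ = φ(d₁) / (S·σ·√T) = 0.011449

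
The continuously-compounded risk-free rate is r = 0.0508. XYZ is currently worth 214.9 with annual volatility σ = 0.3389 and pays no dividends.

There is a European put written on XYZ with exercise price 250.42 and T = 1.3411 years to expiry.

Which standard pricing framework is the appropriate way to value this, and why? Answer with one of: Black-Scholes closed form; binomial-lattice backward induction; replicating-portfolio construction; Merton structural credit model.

Key observation: the strike-250.42 put on XYZ is European-exercise on a continuously-modelled lognormal underlying, so its value is a single closed-form evaluation.

framework: Black-Scholes closed form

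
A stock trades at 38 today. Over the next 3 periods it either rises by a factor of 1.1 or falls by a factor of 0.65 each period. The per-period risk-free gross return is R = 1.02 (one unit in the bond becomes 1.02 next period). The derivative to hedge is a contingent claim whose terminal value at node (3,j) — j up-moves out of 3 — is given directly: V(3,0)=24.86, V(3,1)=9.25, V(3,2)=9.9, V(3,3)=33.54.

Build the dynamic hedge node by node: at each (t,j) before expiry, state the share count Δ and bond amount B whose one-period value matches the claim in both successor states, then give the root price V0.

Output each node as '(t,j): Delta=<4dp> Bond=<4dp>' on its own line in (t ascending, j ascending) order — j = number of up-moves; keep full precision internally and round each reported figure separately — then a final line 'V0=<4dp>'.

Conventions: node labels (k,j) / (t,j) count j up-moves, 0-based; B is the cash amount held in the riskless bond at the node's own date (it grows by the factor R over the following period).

No-arbitrage ⇒ martingale measure with p* = (R−d)/(u−d) = 0.8222.
At maturity the claim pays: V(3,0)=24.8600, V(3,1)=9.2500, V(3,2)=9.9000, V(3,3)=33.5400
Node (2,0) S=16.0550: V=(p*·9.2500+(1−p*)·24.8600)/1.02=11.7893; Δ=(9.2500−24.8600)/(17.6605−10.4358)=-2.1606; B=V−Δ·S=46.4782
Node (2,1) S=27.1700: V=(p*·9.9000+(1−p*)·9.2500)/1.02=9.5926; Δ=(9.9000−9.2500)/(29.8870−17.6605)=0.0532; B=V−Δ·S=8.1481
Node (2,2) S=45.9800: V=(p*·33.5400+(1−p*)·9.9000)/1.02=28.7621; Δ=(33.5400−9.9000)/(50.5780−29.8870)=1.1425; B=V−Δ·S=-23.7712
Node (1,0) S=24.7000: V=(p*·9.5926+(1−p*)·11.7893)/1.02=9.7874; Δ=(9.5926−11.7893)/(27.1700−16.0550)=-0.1976; B=V−Δ·S=14.6690
Node (1,1) S=41.8000: V=(p*·28.7621+(1−p*)·9.5926)/1.02=24.8570; Δ=(28.7621−9.5926)/(45.9800−27.1700)=1.0191; B=V−Δ·S=-17.7418
Node (0,0) S=38.0000: V=(p*·24.8570+(1−p*)·9.7874)/1.02=21.7431; Δ=(24.8570−9.7874)/(41.8000−24.7000)=0.8813; B=V−Δ·S=-11.7450
Check: Δ(0,0)·S0 + B(0,0) = 21.7431 = V0.

(0,0): Delta=0.8813 Bond=-11.7450
(1,0): Delta=-0.1976 Bond=14.6690
(1,1): Delta=1.0191 Bond=-17.7418
(2,0): Delta=-2.1606 Bond=46.4782
(2,1): Delta=0.0532 Bond=8.1481
(2,2): Delta=1.1425 Bond=-23.7712
V0=21.7431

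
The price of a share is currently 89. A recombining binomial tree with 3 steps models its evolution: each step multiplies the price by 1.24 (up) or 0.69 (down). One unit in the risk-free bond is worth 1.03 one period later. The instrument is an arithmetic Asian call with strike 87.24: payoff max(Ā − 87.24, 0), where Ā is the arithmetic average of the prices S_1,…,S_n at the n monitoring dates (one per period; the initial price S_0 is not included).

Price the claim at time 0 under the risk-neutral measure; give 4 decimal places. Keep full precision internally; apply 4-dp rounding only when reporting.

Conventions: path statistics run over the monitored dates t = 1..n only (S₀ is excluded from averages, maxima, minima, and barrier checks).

price = 15.5945

No-arbitrage gives p* = (R−d)/(u−d) = 0.6182: enumerate every path, weight its payoff by its p*-probability, and discount by R^3.
Enumerate all 2^3 = 8 price paths (U = up ×1.24, D = down ×0.69); each path with k up-moves has probability p*^k·(1−p*)^(3−k).
DDD: Ā=44.3401, payoff=0.0000, prob=0.055663
UDD: Ā=79.6836, payoff=0.0000, prob=0.090122
DUD: Ā=63.3669, payoff=0.0000, prob=0.090122
UUD: Ā=113.8768, payoff=26.6368, prob=0.145911
DDU: Ā=52.1084, payoff=0.0000, prob=0.090122
UDU: Ā=93.6441, payoff=6.4041, prob=0.145911
DUU: Ā=77.3275, payoff=0.0000, prob=0.145911
UUU: Ā=138.9653, payoff=51.7253, prob=0.236237
Price = Σ prob·payoff / R^3 = 17.040503 / 1.092727 = 15.5945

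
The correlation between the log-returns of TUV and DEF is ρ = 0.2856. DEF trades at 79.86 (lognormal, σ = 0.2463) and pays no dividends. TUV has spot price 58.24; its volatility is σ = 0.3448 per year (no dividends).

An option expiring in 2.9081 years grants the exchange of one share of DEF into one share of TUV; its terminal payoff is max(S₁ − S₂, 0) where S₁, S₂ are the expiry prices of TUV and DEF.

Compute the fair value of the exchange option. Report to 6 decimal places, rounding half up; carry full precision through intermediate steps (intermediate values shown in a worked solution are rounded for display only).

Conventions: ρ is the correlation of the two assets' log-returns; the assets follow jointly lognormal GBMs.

σ_eff = √(σ₁² + σ₂² − 2ρσ₁σ₂) = √(0.3448² + 0.2463² − 2·0.2856·0.3448·0.2463) = 0.361997
d₁ = (ln(S₁/S₂) + (q₂ − q₁ + σ_eff²/2)T) / (σ_eff√T) = (ln(58.24/79.86) + (0.0 − 0.0 + 0.065521)·2.9081) / 0.617319 = -0.202749
d₂ = d₁ − σ_eff√T = -0.202749 − 0.617319 = -0.820069
N(d₁) = 0.419665,  N(d₂) = 0.206088
V = S₁·e^{−q₁T}·N(d₁) − S₂·e^{−q₂T}·N(d₂) = 24.441319 − 16.458225 = 7.983093
Key observation: no risk-free rate is needed — with the second asset as numeraire the exchange option is a call on the ratio S₁/S₂, and r cancels out of the value.

exchange price = 7.983093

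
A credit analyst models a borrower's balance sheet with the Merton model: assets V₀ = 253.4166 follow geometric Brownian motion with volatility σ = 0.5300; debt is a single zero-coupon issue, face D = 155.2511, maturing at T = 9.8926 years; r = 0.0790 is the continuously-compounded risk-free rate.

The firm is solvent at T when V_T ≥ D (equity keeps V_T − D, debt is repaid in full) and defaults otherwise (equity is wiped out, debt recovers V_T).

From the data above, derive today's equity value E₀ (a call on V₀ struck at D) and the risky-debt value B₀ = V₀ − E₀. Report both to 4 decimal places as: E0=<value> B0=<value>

Equity is a call on the firm's assets struck at D = 155.2511:
d₁ = [ln(V₀/D) + (r + σ²/2)T] / (σ√T)
   = [ln(253.4166/155.2511) + (0.0790 + 0.5·0.5300²)·9.8926] / (0.5300·√9.8926)
   = [0.489991 + 2.170931] / 1.666983 = 1.596251
d₂ = d₁ − σ√T = 1.596251 − 1.666983 = -0.070732
N(d₁) = 0.944784,  N(d₂) = 0.471805,  e^(−rT) = 0.457712
E₀ = V₀·N(d₁) − D·e^(−rT)·N(d₂)
   = 253.4166·0.944784 − 155.2511·0.457712·0.471805 = 205.897215
B₀ = V₀ − E₀ = 253.4166 − 205.897215 = 47.519385

E0=205.8972 B0=47.5194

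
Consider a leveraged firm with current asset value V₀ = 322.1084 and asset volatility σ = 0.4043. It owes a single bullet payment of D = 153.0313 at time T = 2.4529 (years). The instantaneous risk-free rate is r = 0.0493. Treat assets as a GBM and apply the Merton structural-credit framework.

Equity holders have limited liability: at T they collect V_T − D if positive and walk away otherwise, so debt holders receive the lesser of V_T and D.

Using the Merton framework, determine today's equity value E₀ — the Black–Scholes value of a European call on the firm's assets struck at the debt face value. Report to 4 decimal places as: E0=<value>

With assets at 322.1084 and a single debt payment of 153.0313 at 2.4529 years:
d₁ = [ln(V₀/D) + (r + σ²/2)T] / (σ√T)
   = [ln(322.1084/153.0313) + (0.0493 + 0.5·0.4043²)·2.4529] / (0.4043·√2.4529)
   = [0.744246 + 0.321402] / 0.633204 = 1.682945
d₂ = d₁ − σ√T = 1.682945 − 0.633204 = 1.049741
N(d₁) = 0.953807,  N(d₂) = 0.853081,  e^(−rT) = 0.886098
E₀ = V₀·N(d₁) − D·e^(−rT)·N(d₂)
   = 322.1084·0.953807 − 153.0313·0.886098·0.853081 = 191.550859

E0=191.5509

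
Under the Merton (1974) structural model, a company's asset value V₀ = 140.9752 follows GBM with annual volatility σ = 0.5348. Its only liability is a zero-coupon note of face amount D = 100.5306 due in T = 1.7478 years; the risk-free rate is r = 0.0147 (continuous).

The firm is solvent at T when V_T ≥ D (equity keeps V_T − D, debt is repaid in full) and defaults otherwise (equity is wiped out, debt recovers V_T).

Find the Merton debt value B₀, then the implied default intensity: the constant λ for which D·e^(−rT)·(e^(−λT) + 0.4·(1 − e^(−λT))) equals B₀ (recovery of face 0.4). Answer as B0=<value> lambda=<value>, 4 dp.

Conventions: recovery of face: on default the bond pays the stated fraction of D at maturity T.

Equity is a call on the firm's assets struck at D = 100.5306:
d₁ = [ln(V₀/D) + (r + σ²/2)T] / (σ√T)
   = [ln(140.9752/100.5306) + (0.0147 + 0.5·0.5348²)·1.7478] / (0.5348·√1.7478)
   = [0.338122 + 0.275638] / 0.707029 = 0.868082
d₂ = d₁ − σ√T = 0.868082 − 0.707029 = 0.161053
N(d₁) = 0.807325,  N(d₂) = 0.563974,  e^(−rT) = 0.974635
E₀ = V₀·N(d₁) − D·e^(−rT)·N(d₂)
   = 140.9752·0.807325 − 100.5306·0.974635·0.563974 = 58.554317
B₀ = V₀ − E₀ = 140.9752 − 58.554317 = 82.420883
e^(−λT) = (B₀·e^(rT)/D − 0.4)/(1 − 0.4) = (82.4209·1.026026/100.5306 − 0.4)/0.6 = 0.73532686
λ = −ln(0.73532686)/1.7478 = 0.175901

B0=82.4209 lambda=0.1759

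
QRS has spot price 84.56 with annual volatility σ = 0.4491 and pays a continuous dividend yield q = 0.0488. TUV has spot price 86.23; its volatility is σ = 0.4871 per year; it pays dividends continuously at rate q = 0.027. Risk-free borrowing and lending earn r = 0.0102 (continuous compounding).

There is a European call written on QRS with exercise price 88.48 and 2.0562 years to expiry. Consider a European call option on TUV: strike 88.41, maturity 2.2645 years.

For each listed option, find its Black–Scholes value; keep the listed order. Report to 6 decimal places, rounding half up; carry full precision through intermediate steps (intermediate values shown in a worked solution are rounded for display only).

price(QRS call K=88.48) = 15.891394
price(TUV call K=88.41) = 21.400912

[QRS call K=88.48]
σ√T = 0.4491·√2.0562 = 0.643985
d₁ = (ln(S/K) + (r−q+σ²/2)T) / (σ√T) = (ln(84.56/88.48) + (0.0102−0.0488+0.4491²/2)·2.0562) / 0.643985 = (-0.045315 + 0.127989) / 0.643985 = 0.128378
d₂ = d₁ − σ√T = 0.128378 − 0.643985 = -0.515607
e^{−rT} = 0.979245
e^{−qT} = 0.904528
N(d₁) = 0.551075,  N(d₂) = 0.303065
price = S·e^{−qT}·N(d₁) − K·e^{−rT}·N(d₂) = 42.150009 − 26.258615 = 15.891394
[TUV call K=88.41]
σ√T = 0.4871·√2.2645 = 0.733001
d₁ = (ln(S/K) + (r−q+σ²/2)T) / (σ√T) = (ln(86.23/88.41) + (0.0102−0.027+0.4871²/2)·2.2645) / 0.733001 = (-0.024967 + 0.230601) / 0.733001 = 0.280538
d₂ = d₁ − σ√T = 0.280538 − 0.733001 = -0.452463
e^{−rT} = 0.977167
e^{−qT} = 0.940690
N(d₁) = 0.610468,  N(d₂) = 0.325468
price = S·e^{−qT}·N(d₁) − K·e^{−rT}·N(d₂) = 49.518507 − 28.117595 = 21.400912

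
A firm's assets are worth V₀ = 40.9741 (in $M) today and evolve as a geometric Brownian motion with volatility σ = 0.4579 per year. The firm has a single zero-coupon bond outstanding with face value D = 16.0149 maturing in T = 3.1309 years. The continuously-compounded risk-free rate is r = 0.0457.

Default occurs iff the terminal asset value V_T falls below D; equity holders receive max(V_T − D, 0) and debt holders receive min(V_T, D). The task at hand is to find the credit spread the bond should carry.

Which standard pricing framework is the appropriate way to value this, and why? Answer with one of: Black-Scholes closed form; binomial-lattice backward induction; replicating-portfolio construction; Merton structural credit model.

Key observation: assets follow a GBM and default happens iff V_T < 16.0149; valuing claims on that split (equity as a call, risky debt as the residual) is the structural model's definition.

framework: Merton structural credit model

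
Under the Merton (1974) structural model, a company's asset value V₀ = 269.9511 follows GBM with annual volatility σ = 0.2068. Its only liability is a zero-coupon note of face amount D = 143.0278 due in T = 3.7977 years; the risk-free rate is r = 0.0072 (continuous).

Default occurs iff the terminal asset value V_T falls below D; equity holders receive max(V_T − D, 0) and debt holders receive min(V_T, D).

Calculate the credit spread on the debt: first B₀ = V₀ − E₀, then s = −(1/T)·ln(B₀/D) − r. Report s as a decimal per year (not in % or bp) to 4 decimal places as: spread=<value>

spread=0.0031

Equity is a call on the firm's assets struck at D = 143.0278:
d₁ = [ln(V₀/D) + (r + σ²/2)T] / (σ√T)
   = [ln(269.9511/143.0278) + (0.0072 + 0.5·0.2068²)·3.7977] / (0.2068·√3.7977)
   = [0.635202 + 0.108550] / 0.403005 = 1.845514
d₂ = d₁ − σ√T = 1.845514 − 0.403005 = 1.442508
N(d₁) = 0.967519,  N(d₂) = 0.925420,  e^(−rT) = 0.973027
E₀ = V₀·N(d₁) − D·e^(−rT)·N(d₂)
   = 269.9511·0.967519 − 143.0278·0.973027·0.925420 = 132.392016
B₀ = V₀ − E₀ = 269.9511 − 132.392016 = 137.559084
spread = −(1/T)·ln(B₀/D) − r = −(1/3.7977)·ln(137.559084/143.0278) − 0.0072 = 0.00306555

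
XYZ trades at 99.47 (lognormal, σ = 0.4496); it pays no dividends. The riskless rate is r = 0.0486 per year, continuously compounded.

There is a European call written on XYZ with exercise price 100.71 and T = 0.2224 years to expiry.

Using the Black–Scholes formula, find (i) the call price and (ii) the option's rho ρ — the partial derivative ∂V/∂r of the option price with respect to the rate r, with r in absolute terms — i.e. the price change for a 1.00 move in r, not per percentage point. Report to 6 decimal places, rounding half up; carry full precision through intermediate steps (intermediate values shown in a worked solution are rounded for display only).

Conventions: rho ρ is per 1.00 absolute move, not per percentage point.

price = 8.326350
ρ = 10.077719

σ√T = 0.4496·√0.2224 = 0.212028
d₁ = (ln(S/K) + (r+σ²/2)T) / (σ√T) = (ln(99.47/100.71) + (0.0486+0.4496²/2)·0.2224) / 0.212028 = (-0.012389 + 0.033287) / 0.212028 = 0.098561
d₂ = d₁ − σ√T = 0.098561 − 0.212028 = -0.113468
e^{−rT} = 0.989250
N(d₁) = 0.539256,  N(d₂) = 0.454830
Call price V = S·N(d₁) − K·e^{−rT}·N(d₂) = 53.639834 − 45.313484 = 8.326350
ρ = K·T·e^{−rT}·N(d₂) = 10.077719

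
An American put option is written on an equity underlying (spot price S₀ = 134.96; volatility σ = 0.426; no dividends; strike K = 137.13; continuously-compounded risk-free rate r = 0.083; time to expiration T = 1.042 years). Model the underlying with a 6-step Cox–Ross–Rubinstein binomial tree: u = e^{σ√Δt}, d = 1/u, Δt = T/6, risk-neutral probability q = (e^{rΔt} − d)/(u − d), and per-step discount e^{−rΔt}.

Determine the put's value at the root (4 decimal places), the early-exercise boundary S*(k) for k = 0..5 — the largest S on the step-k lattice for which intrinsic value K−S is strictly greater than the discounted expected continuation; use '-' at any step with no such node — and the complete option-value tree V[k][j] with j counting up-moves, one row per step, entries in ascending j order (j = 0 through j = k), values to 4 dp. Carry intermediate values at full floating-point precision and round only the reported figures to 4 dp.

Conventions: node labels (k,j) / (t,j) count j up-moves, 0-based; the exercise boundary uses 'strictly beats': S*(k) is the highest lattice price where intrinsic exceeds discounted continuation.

Δt=0.17367  u=1.19426  d=0.83734  q=0.49641  discount=0.98569
step 6 (expiry): payoffs max(K−S,0) = 90.6135 70.7852 42.5050 2.1700 0.0000 0.0000 0.0000
step 5: (k=5,j=0): S=55.5529, K−S=81.5771, hold=79.6146 ⇒ V=81.5771 exercise | (k=5,j=1): S=79.2330, K−S=57.8970, hold=55.9345 ⇒ V=57.8970 exercise | (k=5,j=2): S=113.0070, K−S=24.1230, hold=22.1605 ⇒ V=24.1230 exercise | (k=5,j=3): S=161.1776, K−S=0.0000, hold=1.0771 ⇒ V=1.0771 continue | (k=5,j=4): S=229.8814, K−S=0.0000, hold=0.0000 ⇒ V=0.0000 continue | (k=5,j=5): S=327.8711, K−S=0.0000, hold=0.0000 ⇒ V=0.0000 continue  boundary S*=113.0070
step 4: (k=4,j=0): S=66.3448, K−S=70.7852, hold=68.8228 ⇒ V=70.7852 exercise | (k=4,j=1): S=94.6250, K−S=42.5050, hold=40.5425 ⇒ V=42.5050 exercise | (k=4,j=2): S=134.9600, K−S=2.1700, hold=12.5013 ⇒ V=12.5013 continue | (k=4,j=3): S=192.4883, K−S=0.0000, hold=0.5347 ⇒ V=0.5347 continue | (k=4,j=4): S=274.5386, K−S=0.0000, hold=0.0000 ⇒ V=0.0000 continue  boundary S*=94.6250
step 3: (k=3,j=0): S=79.2330, K−S=57.8970, hold=55.9345 ⇒ V=57.8970 exercise | (k=3,j=1): S=113.0070, K−S=24.1230, hold=27.2157 ⇒ V=27.2157 continue | (k=3,j=2): S=161.1776, K−S=0.0000, hold=6.4670 ⇒ V=6.4670 continue | (k=3,j=3): S=229.8814, K−S=0.0000, hold=0.2654 ⇒ V=0.2654 continue  boundary S*=79.2330
step 2: (k=2,j=0): S=94.6250, K−S=42.5050, hold=42.0558 ⇒ V=42.5050 exercise | (k=2,j=1): S=134.9600, K−S=2.1700, hold=16.6737 ⇒ V=16.6737 continue | (k=2,j=2): S=192.4883, K−S=0.0000, hold=3.3400 ⇒ V=3.3400 continue  boundary S*=94.6250
step 1: (k=1,j=0): S=113.0070, K−S=24.1230, hold=29.2573 ⇒ V=29.2573 continue | (k=1,j=1): S=161.1776, K−S=0.0000, hold=9.9108 ⇒ V=9.9108 continue  boundary S*=-
step 0: (k=0,j=0): S=134.9600, K−S=2.1700, hold=19.3722 ⇒ V=19.3722 continue  boundary S*=-

price = 19.3722
boundary = - - 94.6250 79.2330 94.6250 113.0070
tree:
19.3722
29.2573 9.9108
42.5050 16.6737 3.3400
57.8970 27.2157 6.4670 0.2654
70.7852 42.5050 12.5013 0.5347 0.0000
81.5771 57.8970 24.1230 1.0771 0.0000 0.0000
90.6135 70.7852 42.5050 2.1700 0.0000 0.0000 0.0000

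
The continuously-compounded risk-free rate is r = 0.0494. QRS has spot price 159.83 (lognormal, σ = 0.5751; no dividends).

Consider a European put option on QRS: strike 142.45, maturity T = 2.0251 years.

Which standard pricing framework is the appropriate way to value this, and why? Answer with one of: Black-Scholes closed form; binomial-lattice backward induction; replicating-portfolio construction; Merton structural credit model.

framework: Black-Scholes closed form

Key observation: a European-exercise option on QRS struck at 142.45 — a GBM underlying with constant parameters — admits an analytic price: the data contain no early exercise, no discrete tree, no debt structure.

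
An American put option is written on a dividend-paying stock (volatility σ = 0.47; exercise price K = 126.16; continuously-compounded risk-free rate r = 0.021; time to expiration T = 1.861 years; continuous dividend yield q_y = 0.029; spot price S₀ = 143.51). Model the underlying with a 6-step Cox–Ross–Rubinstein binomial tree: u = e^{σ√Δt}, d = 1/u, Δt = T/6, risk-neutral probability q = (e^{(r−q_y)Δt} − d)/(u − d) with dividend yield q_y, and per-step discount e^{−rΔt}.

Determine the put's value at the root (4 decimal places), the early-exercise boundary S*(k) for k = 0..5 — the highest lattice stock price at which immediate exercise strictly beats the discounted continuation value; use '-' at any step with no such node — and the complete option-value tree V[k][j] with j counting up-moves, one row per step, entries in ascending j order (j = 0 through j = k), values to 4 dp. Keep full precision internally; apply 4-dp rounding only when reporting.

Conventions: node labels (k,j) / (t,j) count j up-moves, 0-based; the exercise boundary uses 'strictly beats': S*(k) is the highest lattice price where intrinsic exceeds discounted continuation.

Δt=0.31017  u=1.29921  d=0.76970  q=0.43025  discount=0.99351
step 6 (expiry): payoffs max(K−S,0) = 96.3193 75.7906 41.1393 0.0000 0.0000 0.0000 0.0000
step 5: (k=5,j=0): S=38.7693, K−S=87.3907, hold=86.9188 ⇒ V=87.3907 exercise | (k=5,j=1): S=65.4403, K−S=60.7197, hold=60.4866 ⇒ V=60.7197 exercise | (k=5,j=2): S=110.4596, K−S=15.7004, hold=23.2869 ⇒ V=23.2869 continue | (k=5,j=3): S=186.4494, K−S=0.0000, hold=0.0000 ⇒ V=0.0000 continue | (k=5,j=4): S=314.7160, K−S=0.0000, hold=0.0000 ⇒ V=0.0000 continue | (k=5,j=5): S=531.2225, K−S=0.0000, hold=0.0000 ⇒ V=0.0000 continue  boundary S*=65.4403
step 4: (k=4,j=0): S=50.3694, K−S=75.7906, hold=75.4226 ⇒ V=75.7906 exercise | (k=4,j=1): S=85.0207, K−S=41.1393, hold=44.3245 ⇒ V=44.3245 continue | (k=4,j=2): S=143.5100, K−S=0.0000, hold=13.1815 ⇒ V=13.1815 continue | (k=4,j=3): S=242.2367, K−S=0.0000, hold=0.0000 ⇒ V=0.0000 continue | (k=4,j=4): S=408.8817, K−S=0.0000, hold=0.0000 ⇒ V=0.0000 continue  boundary S*=50.3694
step 3: (k=3,j=0): S=65.4403, K−S=60.7197, hold=61.8481 ⇒ V=61.8481 continue | (k=3,j=1): S=110.4596, K−S=15.7004, hold=30.7244 ⇒ V=30.7244 continue | (k=3,j=2): S=186.4494, K−S=0.0000, hold=7.4614 ⇒ V=7.4614 continue | (k=3,j=3): S=314.7160, K−S=0.0000, hold=0.0000 ⇒ V=0.0000 continue  boundary S*=-
step 2: (k=2,j=0): S=85.0207, K−S=41.1393, hold=48.1425 ⇒ V=48.1425 continue | (k=2,j=1): S=143.5100, K−S=0.0000, hold=20.5809 ⇒ V=20.5809 continue | (k=2,j=2): S=242.2367, K−S=0.0000, hold=4.2235 ⇒ V=4.2235 continue  boundary S*=-
step 1: (k=1,j=0): S=110.4596, K−S=15.7004, hold=36.0485 ⇒ V=36.0485 continue | (k=1,j=1): S=186.4494, K−S=0.0000, hold=13.4552 ⇒ V=13.4552 continue  boundary S*=-
step 0: (k=0,j=0): S=143.5100, K−S=0.0000, hold=26.1568 ⇒ V=26.1568 continue  boundary S*=-

price = 26.1568
boundary = - - - - 50.3694 65.4403
tree:
26.1568
36.0485 13.4552
48.1425 20.5809 4.2235
61.8481 30.7244 7.4614 0.0000
75.7906 44.3245 13.1815 0.0000 0.0000
87.3907 60.7197 23.2869 0.0000 0.0000 0.0000
96.3193 75.7906 41.1393 0.0000 0.0000 0.0000 0.0000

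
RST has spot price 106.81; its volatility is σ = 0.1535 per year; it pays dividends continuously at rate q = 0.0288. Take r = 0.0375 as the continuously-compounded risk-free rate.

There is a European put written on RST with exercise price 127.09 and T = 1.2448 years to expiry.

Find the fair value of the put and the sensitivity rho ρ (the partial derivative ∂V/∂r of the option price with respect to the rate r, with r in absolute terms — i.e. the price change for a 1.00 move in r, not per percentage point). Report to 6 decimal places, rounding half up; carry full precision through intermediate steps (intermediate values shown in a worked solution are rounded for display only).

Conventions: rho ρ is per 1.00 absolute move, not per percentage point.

price = 19.988087
ρ = -128.375258

σ√T = 0.1535·√1.2448 = 0.171261
d₁ = (ln(S/K) + (r−q+σ²/2)T) / (σ√T) = (ln(106.81/127.09) + (0.0375−0.0288+0.1535²/2)·1.2448) / 0.171261 = (-0.173844 + 0.025495) / 0.171261 = -0.866217
d₂ = d₁ − σ√T = -0.866217 − 0.171261 = -1.037478
e^{−rT} = 0.954393
e^{−qT} = 0.964785
N(−d₁) = 0.806814,  N(−d₂) = 0.850243
Put price V = K·e^{−rT}·N(−d₂) − S·e^{−qT}·N(−d₁) = 103.129224 − 83.141137 = 19.988087
ρ = −K·T·e^{−rT}·N(−d₂) = -128.375258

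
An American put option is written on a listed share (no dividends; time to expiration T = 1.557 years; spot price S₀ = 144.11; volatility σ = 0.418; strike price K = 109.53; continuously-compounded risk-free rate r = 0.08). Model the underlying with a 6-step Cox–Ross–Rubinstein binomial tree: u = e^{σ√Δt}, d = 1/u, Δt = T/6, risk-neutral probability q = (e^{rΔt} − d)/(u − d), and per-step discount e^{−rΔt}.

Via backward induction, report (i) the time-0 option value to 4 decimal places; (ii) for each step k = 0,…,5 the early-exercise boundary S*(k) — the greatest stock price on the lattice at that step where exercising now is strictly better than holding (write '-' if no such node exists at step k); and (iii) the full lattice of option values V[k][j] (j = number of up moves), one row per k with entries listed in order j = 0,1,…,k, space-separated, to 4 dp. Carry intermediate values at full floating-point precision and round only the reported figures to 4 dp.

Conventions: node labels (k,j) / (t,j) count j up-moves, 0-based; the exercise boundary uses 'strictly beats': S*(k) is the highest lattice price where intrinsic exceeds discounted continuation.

Δt=0.25950  u=1.23730  d=0.80821  q=0.49585  discount=0.97945
step 6 (expiry): payoffs max(K−S,0) = 69.3659 48.0421 15.3970 0.0000 0.0000 0.0000 0.0000
step 5: (k=5,j=0): S=49.6951, K−S=59.8349, hold=57.5845 ⇒ V=59.8349 exercise | (k=5,j=1): S=76.0792, K−S=33.4508, hold=31.2004 ⇒ V=33.4508 exercise | (k=5,j=2): S=116.4711, K−S=0.0000, hold=7.6028 ⇒ V=7.6028 continue | (k=5,j=3): S=178.3077, K−S=0.0000, hold=0.0000 ⇒ V=0.0000 continue | (k=5,j=4): S=272.9746, K−S=0.0000, hold=0.0000 ⇒ V=0.0000 continue | (k=5,j=5): S=417.9019, K−S=0.0000, hold=0.0000 ⇒ V=0.0000 continue  boundary S*=76.0792
step 4: (k=4,j=0): S=61.4879, K−S=48.0421, hold=45.7917 ⇒ V=48.0421 exercise | (k=4,j=1): S=94.1330, K−S=15.3970, hold=20.2101 ⇒ V=20.2101 continue | (k=4,j=2): S=144.1100, K−S=0.0000, hold=3.7542 ⇒ V=3.7542 continue | (k=4,j=3): S=220.6207, K−S=0.0000, hold=0.0000 ⇒ V=0.0000 continue | (k=4,j=4): S=337.7523, K−S=0.0000, hold=0.0000 ⇒ V=0.0000 continue  boundary S*=61.4879
step 3: (k=3,j=0): S=76.0792, K−S=33.4508, hold=33.5379 ⇒ V=33.5379 continue | (k=3,j=1): S=116.4711, K−S=0.0000, hold=11.8028 ⇒ V=11.8028 continue | (k=3,j=2): S=178.3077, K−S=0.0000, hold=1.8538 ⇒ V=1.8538 continue | (k=3,j=3): S=272.9746, K−S=0.0000, hold=0.0000 ⇒ V=0.0000 continue  boundary S*=-
step 2: (k=2,j=0): S=94.1330, K−S=15.3970, hold=22.2928 ⇒ V=22.2928 continue | (k=2,j=1): S=144.1100, K−S=0.0000, hold=6.7284 ⇒ V=6.7284 continue | (k=2,j=2): S=220.6207, K−S=0.0000, hold=0.9154 ⇒ V=0.9154 continue  boundary S*=-
step 1: (k=1,j=0): S=116.4711, K−S=0.0000, hold=14.2757 ⇒ V=14.2757 continue | (k=1,j=1): S=178.3077, K−S=0.0000, hold=3.7670 ⇒ V=3.7670 continue  boundary S*=-
step 0: (k=0,j=0): S=144.1100, K−S=0.0000, hold=8.8787 ⇒ V=8.8787 continue  boundary S*=-

price = 8.8787
boundary = - - - - 61.4879 76.0792
tree:
8.8787
14.2757 3.7670
22.2928 6.7284 0.9154
33.5379 11.8028 1.8538 0.0000
48.0421 20.2101 3.7542 0.0000 0.0000
59.8349 33.4508 7.6028 0.0000 0.0000 0.0000
69.3659 48.0421 15.3970 0.0000 0.0000 0.0000 0.0000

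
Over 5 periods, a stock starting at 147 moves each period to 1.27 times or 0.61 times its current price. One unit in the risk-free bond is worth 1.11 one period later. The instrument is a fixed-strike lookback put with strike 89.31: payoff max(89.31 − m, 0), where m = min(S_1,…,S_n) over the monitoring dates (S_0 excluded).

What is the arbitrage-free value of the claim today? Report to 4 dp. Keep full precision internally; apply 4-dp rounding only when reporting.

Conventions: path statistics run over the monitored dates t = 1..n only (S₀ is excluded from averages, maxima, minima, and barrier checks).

price = 3.7036

Under the martingale measure an up-move has probability p* = 0.7576; value the claim as the probability-weighted average of per-path payoffs, discounted 5 periods at R = 1.11.
Enumerate all 2^5 = 32 price paths (U = up ×1.27, D = down ×0.61); each path with k up-moves has probability p*^k·(1−p*)^(5−k).
DDDDD: m=12.4156, payoff=76.8944, prob=0.000837
UDDDD: m=25.8488, payoff=63.4612, prob=0.002617
DUDDD: m=25.8488, payoff=63.4612, prob=0.002617
UUDDD: m=53.8164, payoff=35.4936, prob=0.008177
DDUDD: m=25.8488, payoff=63.4612, prob=0.002617
UDUDD: m=53.8164, payoff=35.4936, prob=0.008177
DUUDD: m=53.8164, payoff=35.4936, prob=0.008177
UUUDD: m=112.0439, payoff=0.0000, prob=0.025552
DDDUD: m=25.8488, payoff=63.4612, prob=0.002617
UDDUD: m=53.8164, payoff=35.4936, prob=0.008177
DUDUD: m=53.8164, payoff=35.4936, prob=0.008177
UUDUD: m=112.0439, payoff=0.0000, prob=0.025552
DDUUD: m=53.8164, payoff=35.4936, prob=0.008177
UDUUD: m=112.0439, payoff=0.0000, prob=0.025552
DUUUD: m=89.6700, payoff=0.0000, prob=0.025552
UUUUD: m=186.6900, payoff=0.0000, prob=0.079851
DDDDU: m=20.3534, payoff=68.9566, prob=0.002617
UDDDU: m=42.3751, payoff=46.9349, prob=0.008177
DUDDU: m=42.3751, payoff=46.9349, prob=0.008177
UUDDU: m=88.2235, payoff=1.0865, prob=0.025552
DDUDU: m=42.3751, payoff=46.9349, prob=0.008177
UDUDU: m=88.2235, payoff=1.0865, prob=0.025552
DUUDU: m=88.2235, payoff=1.0865, prob=0.025552
UUUDU: m=183.6785, payoff=0.0000, prob=0.079851
DDDUU: m=33.3662, payoff=55.9438, prob=0.008177
UDDUU: m=69.4673, payoff=19.8427, prob=0.025552
DUDUU: m=69.4673, payoff=19.8427, prob=0.025552
UUDUU: m=144.6287, payoff=0.0000, prob=0.079851
DDUUU: m=54.6987, payoff=34.6113, prob=0.025552
UDUUU: m=113.8809, payoff=0.0000, prob=0.079851
DUUUU: m=89.6700, payoff=0.0000, prob=0.079851
UUUUU: m=186.6900, payoff=0.0000, prob=0.249534
Price = Σ prob·payoff / R^5 = 6.240844 / 1.685058 = 3.7036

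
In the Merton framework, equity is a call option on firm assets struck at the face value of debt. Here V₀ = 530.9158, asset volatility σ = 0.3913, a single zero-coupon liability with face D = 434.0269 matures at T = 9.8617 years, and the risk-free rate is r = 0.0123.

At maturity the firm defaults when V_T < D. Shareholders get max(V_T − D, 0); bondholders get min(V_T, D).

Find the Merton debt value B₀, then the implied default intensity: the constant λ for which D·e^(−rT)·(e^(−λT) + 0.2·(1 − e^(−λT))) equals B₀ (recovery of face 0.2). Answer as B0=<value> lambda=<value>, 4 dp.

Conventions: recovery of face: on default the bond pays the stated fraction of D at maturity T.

B0=240.3613 lambda=0.0641

Work the structural quantities from V₀ = 530.9158 against face 434.0269:
d₁ = [ln(V₀/D) + (r + σ²/2)T] / (σ√T)
   = [ln(530.9158/434.0269) + (0.0123 + 0.5·0.3913²)·9.8617] / (0.3913·√9.8617)
   = [0.201497 + 0.876289] / 1.228813 = 0.877096
d₂ = d₁ − σ√T = 0.877096 − 1.228813 = -0.351717
N(d₁) = 0.809783,  N(d₂) = 0.362525,  e^(−rT) = 0.885769
E₀ = V₀·N(d₁) − D·e^(−rT)·N(d₂)
   = 530.9158·0.809783 − 434.0269·0.885769·0.362525 = 290.554456
B₀ = V₀ − E₀ = 530.9158 − 290.554456 = 240.361344
e^(−λT) = (B₀·e^(rT)/D − 0.2)/(1 − 0.2) = (240.3613·1.128962/434.0269 − 0.2)/0.8 = 0.53151507
λ = −ln(0.53151507)/9.8617 = 0.064089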